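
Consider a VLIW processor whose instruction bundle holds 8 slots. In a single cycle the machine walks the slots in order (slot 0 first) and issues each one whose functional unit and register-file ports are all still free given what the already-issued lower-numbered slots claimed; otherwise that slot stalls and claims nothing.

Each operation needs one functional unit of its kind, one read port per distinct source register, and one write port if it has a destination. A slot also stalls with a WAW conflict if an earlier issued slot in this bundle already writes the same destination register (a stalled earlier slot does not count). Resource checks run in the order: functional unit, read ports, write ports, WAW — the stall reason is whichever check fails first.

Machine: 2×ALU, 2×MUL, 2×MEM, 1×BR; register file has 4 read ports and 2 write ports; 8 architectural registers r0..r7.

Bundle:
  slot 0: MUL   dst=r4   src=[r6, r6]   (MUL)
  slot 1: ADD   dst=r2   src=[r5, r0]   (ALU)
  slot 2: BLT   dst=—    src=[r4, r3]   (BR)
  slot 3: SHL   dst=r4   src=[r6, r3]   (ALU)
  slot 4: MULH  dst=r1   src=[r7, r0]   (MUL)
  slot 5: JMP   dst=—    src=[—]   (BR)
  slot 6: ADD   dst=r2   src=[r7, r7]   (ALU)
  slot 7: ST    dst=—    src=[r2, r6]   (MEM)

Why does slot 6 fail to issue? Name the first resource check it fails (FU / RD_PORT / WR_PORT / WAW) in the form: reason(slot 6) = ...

#0 MUL src=r6,r6 dispatched  <A:2 Mu:1 Ld:2 B:1 rd:3 wr:1>
#1 ALU src=r5,r0 dispatched  <A:1 Mu:1 Ld:2 B:1 rd:1 wr:0>
#2 BR src=r4,r3 held:RD_PORT  <A:1 Mu:1 Ld:2 B:1 rd:1 wr:0>
#3 ALU src=r6,r3 held:RD_PORT  <A:1 Mu:1 Ld:2 B:1 rd:1 wr:0>
#4 MUL src=r7,r0 held:RD_PORT  <A:1 Mu:1 Ld:2 B:1 rd:1 wr:0>
#5 BR src=- dispatched  <A:1 Mu:1 Ld:2 B:0 rd:1 wr:0>
#6 ALU src=r7,r7 held:WR_PORT  <A:1 Mu:1 Ld:2 B:0 rd:1 wr:0>
#7 MEM src=r2,r6 held:RD_PORT  <A:1 Mu:1 Ld:2 B:0 rd:1 wr:0>

reason(slot 6) = WR_PORT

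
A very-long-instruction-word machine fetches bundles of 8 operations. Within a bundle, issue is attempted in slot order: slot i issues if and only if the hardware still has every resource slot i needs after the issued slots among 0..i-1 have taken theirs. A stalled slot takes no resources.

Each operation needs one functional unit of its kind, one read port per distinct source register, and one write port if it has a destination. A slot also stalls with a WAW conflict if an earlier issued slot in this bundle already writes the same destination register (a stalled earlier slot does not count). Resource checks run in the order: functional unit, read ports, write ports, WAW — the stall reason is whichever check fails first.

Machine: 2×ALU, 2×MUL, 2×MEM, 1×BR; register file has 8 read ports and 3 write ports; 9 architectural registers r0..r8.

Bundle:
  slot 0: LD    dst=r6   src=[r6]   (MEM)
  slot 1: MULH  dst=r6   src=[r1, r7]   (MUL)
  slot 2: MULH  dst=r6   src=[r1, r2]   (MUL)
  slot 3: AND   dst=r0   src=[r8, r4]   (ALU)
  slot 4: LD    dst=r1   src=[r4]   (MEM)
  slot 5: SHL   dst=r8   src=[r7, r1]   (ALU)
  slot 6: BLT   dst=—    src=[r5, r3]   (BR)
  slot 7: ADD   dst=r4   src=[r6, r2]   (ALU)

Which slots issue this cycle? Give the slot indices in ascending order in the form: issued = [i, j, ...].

slot 0 (MEM): ISSUE — free A2,Mu2,Ld1,B1 rp7 wp2
slot 1 (MUL): stall WAW — free A2,Mu2,Ld1,B1 rp7 wp2
slot 2 (MUL): stall WAW — free A2,Mu2,Ld1,B1 rp7 wp2
slot 3 (ALU): ISSUE — free A1,Mu2,Ld1,B1 rp5 wp1
slot 4 (MEM): ISSUE — free A1,Mu2,Ld0,B1 rp4 wp0
slot 5 (ALU): stall WR_PORT — free A1,Mu2,Ld0,B1 rp4 wp0
slot 6 (BR): ISSUE — free A1,Mu2,Ld0,B0 rp2 wp0
slot 7 (ALU): stall WR_PORT — free A1,Mu2,Ld0,B0 rp2 wp0

issued = [0, 3, 4, 6]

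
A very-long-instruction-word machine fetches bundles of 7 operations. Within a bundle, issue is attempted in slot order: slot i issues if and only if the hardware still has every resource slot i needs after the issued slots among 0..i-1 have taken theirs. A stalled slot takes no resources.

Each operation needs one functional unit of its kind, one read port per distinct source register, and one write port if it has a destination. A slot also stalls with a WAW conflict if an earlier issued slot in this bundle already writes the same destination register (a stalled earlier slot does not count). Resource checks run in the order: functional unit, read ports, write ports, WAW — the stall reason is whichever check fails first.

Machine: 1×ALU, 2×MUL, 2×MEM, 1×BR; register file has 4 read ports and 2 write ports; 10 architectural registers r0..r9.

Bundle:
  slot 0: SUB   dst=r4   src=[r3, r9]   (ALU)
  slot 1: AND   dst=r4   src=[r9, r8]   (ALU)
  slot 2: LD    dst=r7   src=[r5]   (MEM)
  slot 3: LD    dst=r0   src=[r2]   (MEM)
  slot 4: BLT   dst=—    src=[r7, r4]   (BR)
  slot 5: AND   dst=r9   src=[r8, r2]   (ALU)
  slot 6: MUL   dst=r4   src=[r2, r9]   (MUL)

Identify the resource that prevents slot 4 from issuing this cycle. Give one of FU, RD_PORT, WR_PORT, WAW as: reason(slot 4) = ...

[0] ALU needs rd=2 wr=1: ok; after: ALU=0 MUL=2 MEM=2 BR=1, R=2, W=1
[1] ALU needs rd=2 wr=1: FU; after: ALU=0 MUL=2 MEM=2 BR=1, R=2, W=1
[2] MEM needs rd=1 wr=1: ok; after: ALU=0 MUL=2 MEM=1 BR=1, R=1, W=0
[3] MEM needs rd=1 wr=1: WR_PORT; after: ALU=0 MUL=2 MEM=1 BR=1, R=1, W=0
[4] BR needs rd=2 wr=0: RD_PORT; after: ALU=0 MUL=2 MEM=1 BR=1, R=1, W=0
[5] ALU needs rd=2 wr=1: FU; after: ALU=0 MUL=2 MEM=1 BR=1, R=1, W=0
[6] MUL needs rd=2 wr=1: RD_PORT; after: ALU=0 MUL=2 MEM=1 BR=1, R=1, W=0

reason(slot 4) = RD_PORT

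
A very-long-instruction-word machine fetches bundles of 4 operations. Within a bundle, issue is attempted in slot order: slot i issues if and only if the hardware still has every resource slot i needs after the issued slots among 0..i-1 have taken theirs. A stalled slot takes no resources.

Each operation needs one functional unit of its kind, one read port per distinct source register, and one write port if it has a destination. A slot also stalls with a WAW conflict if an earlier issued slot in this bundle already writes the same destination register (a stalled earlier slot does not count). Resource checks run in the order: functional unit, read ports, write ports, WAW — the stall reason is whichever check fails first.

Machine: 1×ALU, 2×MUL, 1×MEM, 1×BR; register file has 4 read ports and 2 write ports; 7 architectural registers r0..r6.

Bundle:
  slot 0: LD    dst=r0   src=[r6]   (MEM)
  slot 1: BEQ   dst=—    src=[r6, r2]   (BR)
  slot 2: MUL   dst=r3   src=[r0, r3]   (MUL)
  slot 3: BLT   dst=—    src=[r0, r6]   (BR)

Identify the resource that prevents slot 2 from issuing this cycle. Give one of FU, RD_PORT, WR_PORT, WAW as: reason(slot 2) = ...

  0. MEM→r0 ⇒ go  {1A/2Mu/0Ld/1B | 3r 1w}
  1. BR ⇒ go  {1A/2Mu/0Ld/0B | 1r 1w}
  2. MUL→r3 ⇒ no(RD_PORT)  {1A/2Mu/0Ld/0B | 1r 1w}
  3. BR ⇒ no(FU)  {1A/2Mu/0Ld/0B | 1r 1w}

reason(slot 2) = RD_PORT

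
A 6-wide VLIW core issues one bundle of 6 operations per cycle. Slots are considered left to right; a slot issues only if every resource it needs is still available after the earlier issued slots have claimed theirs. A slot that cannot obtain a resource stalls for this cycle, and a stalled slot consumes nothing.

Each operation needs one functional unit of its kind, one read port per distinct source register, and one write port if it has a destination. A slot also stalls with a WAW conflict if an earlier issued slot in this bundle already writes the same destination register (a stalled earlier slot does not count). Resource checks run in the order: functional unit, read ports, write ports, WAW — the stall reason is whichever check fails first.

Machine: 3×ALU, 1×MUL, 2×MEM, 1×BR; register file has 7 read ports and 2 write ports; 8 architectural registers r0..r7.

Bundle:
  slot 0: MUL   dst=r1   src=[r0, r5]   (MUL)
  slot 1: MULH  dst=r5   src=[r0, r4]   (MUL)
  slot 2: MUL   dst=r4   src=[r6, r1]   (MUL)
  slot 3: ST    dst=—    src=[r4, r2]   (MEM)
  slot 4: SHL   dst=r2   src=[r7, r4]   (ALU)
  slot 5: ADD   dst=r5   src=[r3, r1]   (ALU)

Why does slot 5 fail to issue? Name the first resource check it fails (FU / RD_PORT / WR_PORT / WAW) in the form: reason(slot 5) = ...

reason(slot 5) = RD_PORT

slot 0 (MUL): ISSUE — free A3,Mu0,Ld2,B1 rp5 wp1
slot 1 (MUL): stall FU — free A3,Mu0,Ld2,B1 rp5 wp1
slot 2 (MUL): stall FU — free A3,Mu0,Ld2,B1 rp5 wp1
slot 3 (MEM): ISSUE — free A3,Mu0,Ld1,B1 rp3 wp1
slot 4 (ALU): ISSUE — free A2,Mu0,Ld1,B1 rp1 wp0
slot 5 (ALU): stall RD_PORT — free A2,Mu0,Ld1,B1 rp1 wp0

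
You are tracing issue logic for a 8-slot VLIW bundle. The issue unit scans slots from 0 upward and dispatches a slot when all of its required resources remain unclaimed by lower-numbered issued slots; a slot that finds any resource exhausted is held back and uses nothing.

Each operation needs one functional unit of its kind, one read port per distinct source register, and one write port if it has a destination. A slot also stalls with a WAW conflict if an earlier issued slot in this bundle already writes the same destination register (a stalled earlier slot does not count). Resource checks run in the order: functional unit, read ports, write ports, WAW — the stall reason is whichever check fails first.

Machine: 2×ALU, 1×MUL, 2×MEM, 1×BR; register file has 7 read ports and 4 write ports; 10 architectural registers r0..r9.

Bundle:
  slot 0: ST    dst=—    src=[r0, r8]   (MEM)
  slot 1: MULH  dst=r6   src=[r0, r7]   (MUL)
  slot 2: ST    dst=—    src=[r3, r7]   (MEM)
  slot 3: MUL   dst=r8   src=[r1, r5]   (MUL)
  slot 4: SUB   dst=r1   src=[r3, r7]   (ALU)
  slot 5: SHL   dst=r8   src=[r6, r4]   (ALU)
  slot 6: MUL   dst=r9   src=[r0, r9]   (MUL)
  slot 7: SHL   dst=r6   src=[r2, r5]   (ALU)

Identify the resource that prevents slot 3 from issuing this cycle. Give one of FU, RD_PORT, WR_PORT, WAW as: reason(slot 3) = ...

  0. MEM ⇒ go  {2A/1Mu/1Ld/1B | 5r 4w}
  1. MUL→r6 ⇒ go  {2A/0Mu/1Ld/1B | 3r 3w}
  2. MEM ⇒ go  {2A/0Mu/0Ld/1B | 1r 3w}
  3. MUL→r8 ⇒ no(FU)  {2A/0Mu/0Ld/1B | 1r 3w}
  4. ALU→r1 ⇒ no(RD_PORT)  {2A/0Mu/0Ld/1B | 1r 3w}
  5. ALU→r8 ⇒ no(RD_PORT)  {2A/0Mu/0Ld/1B | 1r 3w}
  6. MUL→r9 ⇒ no(FU)  {2A/0Mu/0Ld/1B | 1r 3w}
  7. ALU→r6 ⇒ no(RD_PORT)  {2A/0Mu/0Ld/1B | 1r 3w}

reason(slot 3) = FU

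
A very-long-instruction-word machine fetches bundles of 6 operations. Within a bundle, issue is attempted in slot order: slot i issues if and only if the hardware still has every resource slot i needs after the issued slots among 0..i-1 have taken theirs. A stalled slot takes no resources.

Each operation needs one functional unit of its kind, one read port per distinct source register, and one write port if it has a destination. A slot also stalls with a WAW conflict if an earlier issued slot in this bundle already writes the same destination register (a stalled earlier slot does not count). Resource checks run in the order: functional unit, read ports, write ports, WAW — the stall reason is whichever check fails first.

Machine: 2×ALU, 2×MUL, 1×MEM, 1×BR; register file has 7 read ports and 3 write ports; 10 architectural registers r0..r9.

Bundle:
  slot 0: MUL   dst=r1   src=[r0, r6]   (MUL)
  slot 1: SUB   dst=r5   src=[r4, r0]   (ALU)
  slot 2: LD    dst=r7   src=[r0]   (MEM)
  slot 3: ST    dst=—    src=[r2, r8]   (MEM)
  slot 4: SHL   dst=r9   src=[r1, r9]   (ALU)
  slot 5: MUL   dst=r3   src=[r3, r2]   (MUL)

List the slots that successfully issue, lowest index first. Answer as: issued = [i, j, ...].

issued = [0, 1, 2]

#0 MUL src=r0,r6 dispatched  <A:2 Mu:1 Ld:1 B:1 rd:5 wr:2>
#1 ALU src=r4,r0 dispatched  <A:1 Mu:1 Ld:1 B:1 rd:3 wr:1>
#2 MEM src=r0 dispatched  <A:1 Mu:1 Ld:0 B:1 rd:2 wr:0>
#3 MEM src=r2,r8 held:FU  <A:1 Mu:1 Ld:0 B:1 rd:2 wr:0>
#4 ALU src=r1,r9 held:WR_PORT  <A:1 Mu:1 Ld:0 B:1 rd:2 wr:0>
#5 MUL src=r3,r2 held:WR_PORT  <A:1 Mu:1 Ld:0 B:1 rd:2 wr:0>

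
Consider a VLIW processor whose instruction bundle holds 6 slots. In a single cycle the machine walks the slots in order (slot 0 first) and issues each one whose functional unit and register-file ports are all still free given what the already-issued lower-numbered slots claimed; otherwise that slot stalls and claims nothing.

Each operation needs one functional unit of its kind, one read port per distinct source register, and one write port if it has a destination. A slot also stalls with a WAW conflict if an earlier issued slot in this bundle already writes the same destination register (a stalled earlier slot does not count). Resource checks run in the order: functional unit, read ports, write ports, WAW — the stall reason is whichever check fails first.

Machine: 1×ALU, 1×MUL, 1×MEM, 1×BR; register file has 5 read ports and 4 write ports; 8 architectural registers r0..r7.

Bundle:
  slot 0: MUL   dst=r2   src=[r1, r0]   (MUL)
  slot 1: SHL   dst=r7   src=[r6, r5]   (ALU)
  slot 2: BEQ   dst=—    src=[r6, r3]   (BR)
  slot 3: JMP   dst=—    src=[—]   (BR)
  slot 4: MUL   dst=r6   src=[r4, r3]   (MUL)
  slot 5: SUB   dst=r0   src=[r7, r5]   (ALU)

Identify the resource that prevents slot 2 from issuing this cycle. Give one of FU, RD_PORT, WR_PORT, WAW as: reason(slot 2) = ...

reason(slot 2) = RD_PORT

(0) want 1×MUL +2rd +1wr — yes → AL1|MU0|ME1|BR1|rd3|wr3
(1) want 1×ALU +2rd +1wr — yes → AL0|MU0|ME1|BR1|rd1|wr2
(2) want 1×BR +2rd +0wr — RD_PORT → AL0|MU0|ME1|BR1|rd1|wr2
(3) want 1×BR +0rd +0wr — yes → AL0|MU0|ME1|BR0|rd1|wr2
(4) want 1×MUL +2rd +1wr — FU → AL0|MU0|ME1|BR0|rd1|wr2
(5) want 1×ALU +2rd +1wr — FU → AL0|MU0|ME1|BR0|rd1|wr2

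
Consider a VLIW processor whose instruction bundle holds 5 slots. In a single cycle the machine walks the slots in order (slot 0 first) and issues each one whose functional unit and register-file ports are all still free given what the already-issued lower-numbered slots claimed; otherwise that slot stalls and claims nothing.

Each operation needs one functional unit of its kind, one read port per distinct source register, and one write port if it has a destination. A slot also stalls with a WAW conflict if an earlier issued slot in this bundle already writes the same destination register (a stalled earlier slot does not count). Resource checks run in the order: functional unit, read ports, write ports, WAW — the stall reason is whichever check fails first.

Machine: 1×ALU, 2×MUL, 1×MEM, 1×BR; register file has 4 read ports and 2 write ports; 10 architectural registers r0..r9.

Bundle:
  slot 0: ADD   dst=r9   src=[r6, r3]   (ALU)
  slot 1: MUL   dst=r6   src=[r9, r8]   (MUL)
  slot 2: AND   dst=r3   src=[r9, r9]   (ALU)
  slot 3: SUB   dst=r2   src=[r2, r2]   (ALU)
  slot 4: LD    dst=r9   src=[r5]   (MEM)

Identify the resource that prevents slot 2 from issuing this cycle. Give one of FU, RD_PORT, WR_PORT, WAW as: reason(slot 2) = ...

reason(slot 2) = FU

slot 0 (ALU): ISSUE — free A0,Mu2,Ld1,B1 rp2 wp1
slot 1 (MUL): ISSUE — free A0,Mu1,Ld1,B1 rp0 wp0
slot 2 (ALU): stall FU — free A0,Mu1,Ld1,B1 rp0 wp0
slot 3 (ALU): stall FU — free A0,Mu1,Ld1,B1 rp0 wp0
slot 4 (MEM): stall RD_PORT — free A0,Mu1,Ld1,B1 rp0 wp0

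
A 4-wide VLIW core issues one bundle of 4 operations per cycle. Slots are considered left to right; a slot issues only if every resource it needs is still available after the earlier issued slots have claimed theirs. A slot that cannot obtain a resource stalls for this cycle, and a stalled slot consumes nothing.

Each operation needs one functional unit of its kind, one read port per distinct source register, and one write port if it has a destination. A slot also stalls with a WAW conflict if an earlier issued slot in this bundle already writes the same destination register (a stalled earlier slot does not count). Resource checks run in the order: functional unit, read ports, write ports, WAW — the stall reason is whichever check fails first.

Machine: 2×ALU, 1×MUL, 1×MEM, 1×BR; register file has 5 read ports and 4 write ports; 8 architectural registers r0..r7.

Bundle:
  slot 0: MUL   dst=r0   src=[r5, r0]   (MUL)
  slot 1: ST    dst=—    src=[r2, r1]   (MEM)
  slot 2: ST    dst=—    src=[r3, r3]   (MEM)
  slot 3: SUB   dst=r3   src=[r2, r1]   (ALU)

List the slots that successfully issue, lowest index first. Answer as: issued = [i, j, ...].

(0) want 1×MUL +2rd +1wr — yes → AL2|MU0|ME1|BR1|rd3|wr3
(1) want 1×MEM +2rd +0wr — yes → AL2|MU0|ME0|BR1|rd1|wr3
(2) want 1×MEM +1rd +0wr — FU → AL2|MU0|ME0|BR1|rd1|wr3
(3) want 1×ALU +2rd +1wr — RD_PORT → AL2|MU0|ME0|BR1|rd1|wr3

issued = [0, 1]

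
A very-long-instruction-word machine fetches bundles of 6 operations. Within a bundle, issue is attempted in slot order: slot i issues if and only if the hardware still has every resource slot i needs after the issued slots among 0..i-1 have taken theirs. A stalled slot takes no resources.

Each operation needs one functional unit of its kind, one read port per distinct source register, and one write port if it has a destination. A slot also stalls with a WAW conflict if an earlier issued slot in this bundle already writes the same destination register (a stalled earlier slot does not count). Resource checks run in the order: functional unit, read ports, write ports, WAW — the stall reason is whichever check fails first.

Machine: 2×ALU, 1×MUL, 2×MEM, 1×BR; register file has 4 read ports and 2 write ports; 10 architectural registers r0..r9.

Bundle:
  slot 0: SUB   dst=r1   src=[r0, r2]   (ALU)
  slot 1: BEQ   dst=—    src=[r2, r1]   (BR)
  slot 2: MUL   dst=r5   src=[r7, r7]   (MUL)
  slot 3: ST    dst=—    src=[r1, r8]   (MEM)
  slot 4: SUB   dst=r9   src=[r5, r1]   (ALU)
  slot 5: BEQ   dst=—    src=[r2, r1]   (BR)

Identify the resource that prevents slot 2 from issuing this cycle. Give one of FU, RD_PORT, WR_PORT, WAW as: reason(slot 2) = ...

reason(slot 2) = RD_PORT

(0) want 1×ALU +2rd +1wr — yes → AL1|MU1|ME2|BR1|rd2|wr1
(1) want 1×BR +2rd +0wr — yes → AL1|MU1|ME2|BR0|rd0|wr1
(2) want 1×MUL +1rd +1wr — RD_PORT → AL1|MU1|ME2|BR0|rd0|wr1
(3) want 1×MEM +2rd +0wr — RD_PORT → AL1|MU1|ME2|BR0|rd0|wr1
(4) want 1×ALU +2rd +1wr — RD_PORT → AL1|MU1|ME2|BR0|rd0|wr1
(5) want 1×BR +2rd +0wr — FU → AL1|MU1|ME2|BR0|rd0|wr1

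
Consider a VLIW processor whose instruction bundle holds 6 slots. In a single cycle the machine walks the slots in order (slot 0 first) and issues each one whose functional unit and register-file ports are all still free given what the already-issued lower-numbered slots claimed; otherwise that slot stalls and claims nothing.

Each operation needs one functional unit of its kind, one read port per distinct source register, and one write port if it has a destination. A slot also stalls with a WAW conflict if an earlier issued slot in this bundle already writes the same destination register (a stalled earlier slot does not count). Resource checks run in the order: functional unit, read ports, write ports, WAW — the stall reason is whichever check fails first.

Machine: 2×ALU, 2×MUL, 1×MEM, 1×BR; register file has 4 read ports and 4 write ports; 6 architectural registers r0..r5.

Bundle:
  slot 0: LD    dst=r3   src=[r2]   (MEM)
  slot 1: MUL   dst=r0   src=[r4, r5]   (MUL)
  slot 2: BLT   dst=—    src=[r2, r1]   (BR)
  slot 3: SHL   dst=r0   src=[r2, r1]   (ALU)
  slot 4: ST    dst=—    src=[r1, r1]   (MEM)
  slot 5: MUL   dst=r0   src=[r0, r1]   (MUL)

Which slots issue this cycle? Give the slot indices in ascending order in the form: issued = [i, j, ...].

issued = [0, 1]

  0. MEM→r3 ⇒ go  {2A/2Mu/0Ld/1B | 3r 3w}
  1. MUL→r0 ⇒ go  {2A/1Mu/0Ld/1B | 1r 2w}
  2. BR ⇒ no(RD_PORT)  {2A/1Mu/0Ld/1B | 1r 2w}
  3. ALU→r0 ⇒ no(RD_PORT)  {2A/1Mu/0Ld/1B | 1r 2w}
  4. MEM ⇒ no(FU)  {2A/1Mu/0Ld/1B | 1r 2w}
  5. MUL→r0 ⇒ no(RD_PORT)  {2A/1Mu/0Ld/1B | 1r 2w}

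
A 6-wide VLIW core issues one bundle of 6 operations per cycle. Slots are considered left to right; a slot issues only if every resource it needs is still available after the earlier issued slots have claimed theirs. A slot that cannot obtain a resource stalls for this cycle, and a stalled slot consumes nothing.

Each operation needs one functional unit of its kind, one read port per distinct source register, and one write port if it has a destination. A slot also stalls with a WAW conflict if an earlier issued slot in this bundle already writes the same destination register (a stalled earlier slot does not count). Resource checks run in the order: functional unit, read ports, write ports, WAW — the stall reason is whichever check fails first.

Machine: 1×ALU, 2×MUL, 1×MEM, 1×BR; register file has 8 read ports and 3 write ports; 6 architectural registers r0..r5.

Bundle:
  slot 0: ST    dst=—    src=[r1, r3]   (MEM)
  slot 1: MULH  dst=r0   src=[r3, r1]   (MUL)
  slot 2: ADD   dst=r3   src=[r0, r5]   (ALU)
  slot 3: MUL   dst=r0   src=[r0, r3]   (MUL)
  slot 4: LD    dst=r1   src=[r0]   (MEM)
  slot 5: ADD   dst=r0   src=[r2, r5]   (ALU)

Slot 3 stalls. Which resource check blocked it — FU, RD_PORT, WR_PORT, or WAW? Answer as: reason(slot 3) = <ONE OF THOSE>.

  0. MEM ⇒ go  {1A/2Mu/0Ld/1B | 6r 3w}
  1. MUL→r0 ⇒ go  {1A/1Mu/0Ld/1B | 4r 2w}
  2. ALU→r3 ⇒ go  {0A/1Mu/0Ld/1B | 2r 1w}
  3. MUL→r0 ⇒ no(WAW)  {0A/1Mu/0Ld/1B | 2r 1w}
  4. MEM→r1 ⇒ no(FU)  {0A/1Mu/0Ld/1B | 2r 1w}
  5. ALU→r0 ⇒ no(FU)  {0A/1Mu/0Ld/1B | 2r 1w}

reason(slot 3) = WAW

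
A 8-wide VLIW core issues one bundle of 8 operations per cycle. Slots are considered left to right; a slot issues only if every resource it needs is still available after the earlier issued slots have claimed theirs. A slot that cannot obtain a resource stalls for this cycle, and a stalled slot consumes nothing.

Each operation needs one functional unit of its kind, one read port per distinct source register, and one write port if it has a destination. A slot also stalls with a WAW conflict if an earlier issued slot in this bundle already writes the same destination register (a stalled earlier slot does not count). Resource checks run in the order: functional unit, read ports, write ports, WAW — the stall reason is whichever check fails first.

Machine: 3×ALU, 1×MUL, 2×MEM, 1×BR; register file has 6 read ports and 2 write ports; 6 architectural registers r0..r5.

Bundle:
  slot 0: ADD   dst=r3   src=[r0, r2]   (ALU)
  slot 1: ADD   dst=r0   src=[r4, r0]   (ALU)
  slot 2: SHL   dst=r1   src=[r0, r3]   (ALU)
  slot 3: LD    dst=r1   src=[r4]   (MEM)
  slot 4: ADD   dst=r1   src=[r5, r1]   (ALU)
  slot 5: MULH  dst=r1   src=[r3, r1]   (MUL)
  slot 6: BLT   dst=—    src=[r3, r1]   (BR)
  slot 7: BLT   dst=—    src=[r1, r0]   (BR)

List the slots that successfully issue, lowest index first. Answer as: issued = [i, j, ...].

issued = [0, 1, 6]

#0 ALU src=r0,r2 dispatched  <A:2 Mu:1 Ld:2 B:1 rd:4 wr:1>
#1 ALU src=r4,r0 dispatched  <A:1 Mu:1 Ld:2 B:1 rd:2 wr:0>
#2 ALU src=r0,r3 held:WR_PORT  <A:1 Mu:1 Ld:2 B:1 rd:2 wr:0>
#3 MEM src=r4 held:WR_PORT  <A:1 Mu:1 Ld:2 B:1 rd:2 wr:0>
#4 ALU src=r5,r1 held:WR_PORT  <A:1 Mu:1 Ld:2 B:1 rd:2 wr:0>
#5 MUL src=r3,r1 held:WR_PORT  <A:1 Mu:1 Ld:2 B:1 rd:2 wr:0>
#6 BR src=r3,r1 dispatched  <A:1 Mu:1 Ld:2 B:0 rd:0 wr:0>
#7 BR src=r1,r0 held:FU  <A:1 Mu:1 Ld:2 B:0 rd:0 wr:0>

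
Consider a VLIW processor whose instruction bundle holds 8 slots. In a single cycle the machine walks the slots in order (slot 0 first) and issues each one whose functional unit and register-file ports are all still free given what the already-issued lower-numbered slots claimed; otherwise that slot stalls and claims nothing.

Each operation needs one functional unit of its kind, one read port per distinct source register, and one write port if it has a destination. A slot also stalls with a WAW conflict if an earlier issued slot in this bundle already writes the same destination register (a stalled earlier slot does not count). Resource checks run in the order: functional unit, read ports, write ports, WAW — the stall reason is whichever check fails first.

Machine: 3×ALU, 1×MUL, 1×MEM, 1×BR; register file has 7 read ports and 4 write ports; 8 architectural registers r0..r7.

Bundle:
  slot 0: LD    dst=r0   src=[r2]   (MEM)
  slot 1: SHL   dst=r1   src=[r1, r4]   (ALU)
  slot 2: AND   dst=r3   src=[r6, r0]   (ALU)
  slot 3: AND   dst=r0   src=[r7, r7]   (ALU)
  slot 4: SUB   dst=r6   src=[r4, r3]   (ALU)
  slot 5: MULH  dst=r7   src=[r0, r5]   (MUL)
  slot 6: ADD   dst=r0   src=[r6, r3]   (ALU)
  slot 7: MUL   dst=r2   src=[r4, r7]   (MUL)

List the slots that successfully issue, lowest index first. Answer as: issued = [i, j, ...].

[0] MEM needs rd=1 wr=1: ok; after: ALU=3 MUL=1 MEM=0 BR=1, R=6, W=3
[1] ALU needs rd=2 wr=1: ok; after: ALU=2 MUL=1 MEM=0 BR=1, R=4, W=2
[2] ALU needs rd=2 wr=1: ok; after: ALU=1 MUL=1 MEM=0 BR=1, R=2, W=1
[3] ALU needs rd=1 wr=1: WAW; after: ALU=1 MUL=1 MEM=0 BR=1, R=2, W=1
[4] ALU needs rd=2 wr=1: ok; after: ALU=0 MUL=1 MEM=0 BR=1, R=0, W=0
[5] MUL needs rd=2 wr=1: RD_PORT; after: ALU=0 MUL=1 MEM=0 BR=1, R=0, W=0
[6] ALU needs rd=2 wr=1: FU; after: ALU=0 MUL=1 MEM=0 BR=1, R=0, W=0
[7] MUL needs rd=2 wr=1: RD_PORT; after: ALU=0 MUL=1 MEM=0 BR=1, R=0, W=0

issued = [0, 1, 2, 4]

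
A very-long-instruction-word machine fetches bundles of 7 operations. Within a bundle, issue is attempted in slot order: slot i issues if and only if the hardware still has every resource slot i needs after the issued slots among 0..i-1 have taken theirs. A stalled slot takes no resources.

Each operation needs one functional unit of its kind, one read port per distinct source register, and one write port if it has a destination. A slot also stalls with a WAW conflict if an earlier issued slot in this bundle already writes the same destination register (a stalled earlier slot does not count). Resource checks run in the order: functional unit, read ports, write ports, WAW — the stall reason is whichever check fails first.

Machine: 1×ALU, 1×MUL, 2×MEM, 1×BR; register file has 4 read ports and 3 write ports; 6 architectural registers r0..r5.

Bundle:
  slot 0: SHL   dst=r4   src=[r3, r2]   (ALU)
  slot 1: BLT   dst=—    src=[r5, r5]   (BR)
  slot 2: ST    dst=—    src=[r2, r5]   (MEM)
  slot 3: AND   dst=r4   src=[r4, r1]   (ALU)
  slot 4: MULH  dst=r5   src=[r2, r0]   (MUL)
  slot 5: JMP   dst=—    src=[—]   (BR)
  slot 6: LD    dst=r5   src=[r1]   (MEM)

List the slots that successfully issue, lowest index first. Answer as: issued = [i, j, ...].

issued = [0, 1, 6]

[0] ALU needs rd=2 wr=1: ok; after: ALU=0 MUL=1 MEM=2 BR=1, R=2, W=2
[1] BR needs rd=1 wr=0: ok; after: ALU=0 MUL=1 MEM=2 BR=0, R=1, W=2
[2] MEM needs rd=2 wr=0: RD_PORT; after: ALU=0 MUL=1 MEM=2 BR=0, R=1, W=2
[3] ALU needs rd=2 wr=1: FU; after: ALU=0 MUL=1 MEM=2 BR=0, R=1, W=2
[4] MUL needs rd=2 wr=1: RD_PORT; after: ALU=0 MUL=1 MEM=2 BR=0, R=1, W=2
[5] BR needs rd=0 wr=0: FU; after: ALU=0 MUL=1 MEM=2 BR=0, R=1, W=2
[6] MEM needs rd=1 wr=1: ok; after: ALU=0 MUL=1 MEM=1 BR=0, R=0, W=1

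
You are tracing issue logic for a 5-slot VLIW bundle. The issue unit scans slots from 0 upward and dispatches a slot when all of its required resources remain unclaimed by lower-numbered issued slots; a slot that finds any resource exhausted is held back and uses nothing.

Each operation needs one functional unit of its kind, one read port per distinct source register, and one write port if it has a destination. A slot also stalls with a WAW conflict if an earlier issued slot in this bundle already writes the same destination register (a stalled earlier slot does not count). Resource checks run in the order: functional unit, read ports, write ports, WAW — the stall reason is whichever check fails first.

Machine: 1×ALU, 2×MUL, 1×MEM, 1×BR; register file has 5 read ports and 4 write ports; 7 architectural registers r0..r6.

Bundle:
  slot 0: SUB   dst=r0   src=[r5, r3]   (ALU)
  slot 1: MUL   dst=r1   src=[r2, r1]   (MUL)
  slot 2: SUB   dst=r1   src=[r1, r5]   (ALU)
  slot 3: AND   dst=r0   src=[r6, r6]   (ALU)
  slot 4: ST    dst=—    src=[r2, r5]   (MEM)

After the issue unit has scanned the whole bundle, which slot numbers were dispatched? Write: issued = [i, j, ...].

issued = [0, 1]

#0 ALU src=r5,r3 dispatched  <A:0 Mu:2 Ld:1 B:1 rd:3 wr:3>
#1 MUL src=r2,r1 dispatched  <A:0 Mu:1 Ld:1 B:1 rd:1 wr:2>
#2 ALU src=r1,r5 held:FU  <A:0 Mu:1 Ld:1 B:1 rd:1 wr:2>
#3 ALU src=r6,r6 held:FU  <A:0 Mu:1 Ld:1 B:1 rd:1 wr:2>
#4 MEM src=r2,r5 held:RD_PORT  <A:0 Mu:1 Ld:1 B:1 rd:1 wr:2>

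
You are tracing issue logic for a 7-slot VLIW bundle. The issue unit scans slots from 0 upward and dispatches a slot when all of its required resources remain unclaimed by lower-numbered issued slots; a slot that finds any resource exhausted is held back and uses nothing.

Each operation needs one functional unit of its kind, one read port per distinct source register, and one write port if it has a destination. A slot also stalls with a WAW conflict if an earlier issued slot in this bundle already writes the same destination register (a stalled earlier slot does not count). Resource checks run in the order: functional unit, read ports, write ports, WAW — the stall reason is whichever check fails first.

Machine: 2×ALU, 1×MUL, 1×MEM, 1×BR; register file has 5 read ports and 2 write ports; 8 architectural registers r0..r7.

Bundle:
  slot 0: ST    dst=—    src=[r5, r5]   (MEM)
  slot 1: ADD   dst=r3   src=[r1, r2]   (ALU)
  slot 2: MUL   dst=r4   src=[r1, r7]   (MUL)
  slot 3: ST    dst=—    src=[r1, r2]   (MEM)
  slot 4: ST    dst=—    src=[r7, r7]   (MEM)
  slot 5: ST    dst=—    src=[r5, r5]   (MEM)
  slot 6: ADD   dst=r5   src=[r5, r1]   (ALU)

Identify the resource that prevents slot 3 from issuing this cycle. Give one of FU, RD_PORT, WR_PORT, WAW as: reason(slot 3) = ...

  0. MEM ⇒ go  {2A/1Mu/0Ld/1B | 4r 2w}
  1. ALU→r3 ⇒ go  {1A/1Mu/0Ld/1B | 2r 1w}
  2. MUL→r4 ⇒ go  {1A/0Mu/0Ld/1B | 0r 0w}
  3. MEM ⇒ no(FU)  {1A/0Mu/0Ld/1B | 0r 0w}
  4. MEM ⇒ no(FU)  {1A/0Mu/0Ld/1B | 0r 0w}
  5. MEM ⇒ no(FU)  {1A/0Mu/0Ld/1B | 0r 0w}
  6. ALU→r5 ⇒ no(RD_PORT)  {1A/0Mu/0Ld/1B | 0r 0w}

reason(slot 3) = FU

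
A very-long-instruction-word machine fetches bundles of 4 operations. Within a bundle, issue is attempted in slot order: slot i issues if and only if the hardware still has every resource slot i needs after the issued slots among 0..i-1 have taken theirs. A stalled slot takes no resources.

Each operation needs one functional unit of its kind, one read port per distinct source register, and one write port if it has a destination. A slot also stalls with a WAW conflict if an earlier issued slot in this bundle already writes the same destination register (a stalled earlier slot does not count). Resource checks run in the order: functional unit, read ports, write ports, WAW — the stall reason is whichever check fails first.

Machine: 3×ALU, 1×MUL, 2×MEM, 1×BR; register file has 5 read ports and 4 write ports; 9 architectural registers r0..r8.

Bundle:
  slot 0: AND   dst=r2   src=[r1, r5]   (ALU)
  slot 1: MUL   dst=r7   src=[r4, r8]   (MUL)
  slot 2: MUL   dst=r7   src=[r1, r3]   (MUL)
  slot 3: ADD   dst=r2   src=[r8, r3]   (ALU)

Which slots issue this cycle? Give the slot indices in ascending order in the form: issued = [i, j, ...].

issued = [0, 1]

[0] ALU needs rd=2 wr=1: ok; after: ALU=2 MUL=1 MEM=2 BR=1, R=3, W=3
[1] MUL needs rd=2 wr=1: ok; after: ALU=2 MUL=0 MEM=2 BR=1, R=1, W=2
[2] MUL needs rd=2 wr=1: FU; after: ALU=2 MUL=0 MEM=2 BR=1, R=1, W=2
[3] ALU needs rd=2 wr=1: RD_PORT; after: ALU=2 MUL=0 MEM=2 BR=1, R=1, W=2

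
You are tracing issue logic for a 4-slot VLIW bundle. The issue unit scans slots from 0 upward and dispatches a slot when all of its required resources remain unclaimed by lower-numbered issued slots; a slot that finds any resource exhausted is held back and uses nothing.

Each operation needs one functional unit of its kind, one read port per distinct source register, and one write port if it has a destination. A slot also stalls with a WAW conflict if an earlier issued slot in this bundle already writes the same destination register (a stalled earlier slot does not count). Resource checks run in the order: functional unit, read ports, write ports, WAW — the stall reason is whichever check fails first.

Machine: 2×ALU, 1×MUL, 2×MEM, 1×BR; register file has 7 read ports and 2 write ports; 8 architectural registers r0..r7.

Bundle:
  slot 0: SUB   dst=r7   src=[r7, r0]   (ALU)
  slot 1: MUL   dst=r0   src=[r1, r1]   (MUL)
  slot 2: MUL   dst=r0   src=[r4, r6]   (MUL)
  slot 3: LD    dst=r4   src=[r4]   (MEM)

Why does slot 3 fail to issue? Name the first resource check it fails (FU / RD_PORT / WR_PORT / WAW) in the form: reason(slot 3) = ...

  0. ALU→r7 ⇒ go  {1A/1Mu/2Ld/1B | 5r 1w}
  1. MUL→r0 ⇒ go  {1A/0Mu/2Ld/1B | 4r 0w}
  2. MUL→r0 ⇒ no(FU)  {1A/0Mu/2Ld/1B | 4r 0w}
  3. MEM→r4 ⇒ no(WR_PORT)  {1A/0Mu/2Ld/1B | 4r 0w}

reason(slot 3) = WR_PORT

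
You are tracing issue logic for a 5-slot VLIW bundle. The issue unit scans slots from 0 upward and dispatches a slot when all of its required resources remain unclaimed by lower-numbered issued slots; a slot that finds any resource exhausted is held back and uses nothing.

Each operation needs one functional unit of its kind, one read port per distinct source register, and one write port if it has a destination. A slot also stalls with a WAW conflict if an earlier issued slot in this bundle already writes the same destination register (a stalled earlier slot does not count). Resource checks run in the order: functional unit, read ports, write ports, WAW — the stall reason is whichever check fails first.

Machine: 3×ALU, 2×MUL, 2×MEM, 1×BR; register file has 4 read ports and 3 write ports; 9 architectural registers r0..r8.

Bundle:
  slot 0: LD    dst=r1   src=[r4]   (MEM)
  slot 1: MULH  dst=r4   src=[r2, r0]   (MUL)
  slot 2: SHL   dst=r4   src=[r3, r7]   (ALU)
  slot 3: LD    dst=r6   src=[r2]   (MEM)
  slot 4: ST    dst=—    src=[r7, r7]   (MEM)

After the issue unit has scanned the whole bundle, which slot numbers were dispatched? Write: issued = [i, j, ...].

  0. MEM→r1 ⇒ go  {3A/2Mu/1Ld/1B | 3r 2w}
  1. MUL→r4 ⇒ go  {3A/1Mu/1Ld/1B | 1r 1w}
  2. ALU→r4 ⇒ no(RD_PORT)  {3A/1Mu/1Ld/1B | 1r 1w}
  3. MEM→r6 ⇒ go  {3A/1Mu/0Ld/1B | 0r 0w}
  4. MEM ⇒ no(FU)  {3A/1Mu/0Ld/1B | 0r 0w}

issued = [0, 1, 3]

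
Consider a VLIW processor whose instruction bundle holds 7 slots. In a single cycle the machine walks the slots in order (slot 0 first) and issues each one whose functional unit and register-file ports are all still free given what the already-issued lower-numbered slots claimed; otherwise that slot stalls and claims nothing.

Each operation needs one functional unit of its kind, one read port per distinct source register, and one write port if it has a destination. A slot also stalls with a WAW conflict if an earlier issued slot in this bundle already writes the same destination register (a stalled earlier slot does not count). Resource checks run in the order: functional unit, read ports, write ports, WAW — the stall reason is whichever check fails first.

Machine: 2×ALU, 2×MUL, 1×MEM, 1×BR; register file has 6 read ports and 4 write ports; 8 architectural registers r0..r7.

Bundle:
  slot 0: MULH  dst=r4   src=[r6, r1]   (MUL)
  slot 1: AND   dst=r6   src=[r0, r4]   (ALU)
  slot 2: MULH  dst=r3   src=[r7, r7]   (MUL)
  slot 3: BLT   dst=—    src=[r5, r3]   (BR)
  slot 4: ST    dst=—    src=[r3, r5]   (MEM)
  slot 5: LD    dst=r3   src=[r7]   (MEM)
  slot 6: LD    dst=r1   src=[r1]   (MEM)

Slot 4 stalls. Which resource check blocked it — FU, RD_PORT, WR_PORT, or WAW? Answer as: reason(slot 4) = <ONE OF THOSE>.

slot 0 (MUL): ISSUE — free A2,Mu1,Ld1,B1 rp4 wp3
slot 1 (ALU): ISSUE — free A1,Mu1,Ld1,B1 rp2 wp2
slot 2 (MUL): ISSUE — free A1,Mu0,Ld1,B1 rp1 wp1
slot 3 (BR): stall RD_PORT — free A1,Mu0,Ld1,B1 rp1 wp1
slot 4 (MEM): stall RD_PORT — free A1,Mu0,Ld1,B1 rp1 wp1
slot 5 (MEM): stall WAW — free A1,Mu0,Ld1,B1 rp1 wp1
slot 6 (MEM): ISSUE — free A1,Mu0,Ld0,B1 rp0 wp0

reason(slot 4) = RD_PORT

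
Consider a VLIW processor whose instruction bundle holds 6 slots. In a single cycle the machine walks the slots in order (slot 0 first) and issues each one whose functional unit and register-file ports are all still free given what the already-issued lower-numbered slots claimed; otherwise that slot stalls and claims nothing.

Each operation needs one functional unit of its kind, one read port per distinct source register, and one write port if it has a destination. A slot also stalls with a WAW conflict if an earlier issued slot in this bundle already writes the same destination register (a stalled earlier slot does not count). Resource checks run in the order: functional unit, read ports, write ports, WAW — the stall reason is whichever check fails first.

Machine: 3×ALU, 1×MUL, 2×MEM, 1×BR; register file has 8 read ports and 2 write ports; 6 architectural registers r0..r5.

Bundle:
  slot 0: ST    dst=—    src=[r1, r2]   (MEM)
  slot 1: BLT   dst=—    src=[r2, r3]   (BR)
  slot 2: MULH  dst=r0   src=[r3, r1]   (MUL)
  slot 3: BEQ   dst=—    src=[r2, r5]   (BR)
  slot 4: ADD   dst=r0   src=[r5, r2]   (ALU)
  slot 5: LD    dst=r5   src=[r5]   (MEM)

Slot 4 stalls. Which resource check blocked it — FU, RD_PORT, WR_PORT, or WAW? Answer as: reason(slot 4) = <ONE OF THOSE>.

reason(slot 4) = WAW

slot 0 (MEM): ISSUE — free A3,Mu1,Ld1,B1 rp6 wp2
slot 1 (BR): ISSUE — free A3,Mu1,Ld1,B0 rp4 wp2
slot 2 (MUL): ISSUE — free A3,Mu0,Ld1,B0 rp2 wp1
slot 3 (BR): stall FU — free A3,Mu0,Ld1,B0 rp2 wp1
slot 4 (ALU): stall WAW — free A3,Mu0,Ld1,B0 rp2 wp1
slot 5 (MEM): ISSUE — free A3,Mu0,Ld0,B0 rp1 wp0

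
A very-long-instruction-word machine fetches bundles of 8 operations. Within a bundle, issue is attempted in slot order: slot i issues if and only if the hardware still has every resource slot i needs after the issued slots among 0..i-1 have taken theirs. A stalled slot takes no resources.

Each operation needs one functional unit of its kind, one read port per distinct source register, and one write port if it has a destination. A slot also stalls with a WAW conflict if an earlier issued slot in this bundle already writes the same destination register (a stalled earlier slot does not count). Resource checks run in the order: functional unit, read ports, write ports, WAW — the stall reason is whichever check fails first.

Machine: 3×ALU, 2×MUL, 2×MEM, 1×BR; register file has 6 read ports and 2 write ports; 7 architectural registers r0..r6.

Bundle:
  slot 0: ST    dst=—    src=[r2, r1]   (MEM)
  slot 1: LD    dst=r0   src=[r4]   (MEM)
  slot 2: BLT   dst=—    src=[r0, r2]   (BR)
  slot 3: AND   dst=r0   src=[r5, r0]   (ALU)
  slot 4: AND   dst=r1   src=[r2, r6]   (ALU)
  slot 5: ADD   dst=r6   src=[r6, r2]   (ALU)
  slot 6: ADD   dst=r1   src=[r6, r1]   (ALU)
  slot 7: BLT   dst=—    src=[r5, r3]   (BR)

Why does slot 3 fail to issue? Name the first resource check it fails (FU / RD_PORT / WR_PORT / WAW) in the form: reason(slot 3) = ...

reason(slot 3) = RD_PORT

[0] MEM needs rd=2 wr=0: ok; after: ALU=3 MUL=2 MEM=1 BR=1, R=4, W=2
[1] MEM needs rd=1 wr=1: ok; after: ALU=3 MUL=2 MEM=0 BR=1, R=3, W=1
[2] BR needs rd=2 wr=0: ok; after: ALU=3 MUL=2 MEM=0 BR=0, R=1, W=1
[3] ALU needs rd=2 wr=1: RD_PORT; after: ALU=3 MUL=2 MEM=0 BR=0, R=1, W=1
[4] ALU needs rd=2 wr=1: RD_PORT; after: ALU=3 MUL=2 MEM=0 BR=0, R=1, W=1
[5] ALU needs rd=2 wr=1: RD_PORT; after: ALU=3 MUL=2 MEM=0 BR=0, R=1, W=1
[6] ALU needs rd=2 wr=1: RD_PORT; after: ALU=3 MUL=2 MEM=0 BR=0, R=1, W=1
[7] BR needs rd=2 wr=0: FU; after: ALU=3 MUL=2 MEM=0 BR=0, R=1, W=1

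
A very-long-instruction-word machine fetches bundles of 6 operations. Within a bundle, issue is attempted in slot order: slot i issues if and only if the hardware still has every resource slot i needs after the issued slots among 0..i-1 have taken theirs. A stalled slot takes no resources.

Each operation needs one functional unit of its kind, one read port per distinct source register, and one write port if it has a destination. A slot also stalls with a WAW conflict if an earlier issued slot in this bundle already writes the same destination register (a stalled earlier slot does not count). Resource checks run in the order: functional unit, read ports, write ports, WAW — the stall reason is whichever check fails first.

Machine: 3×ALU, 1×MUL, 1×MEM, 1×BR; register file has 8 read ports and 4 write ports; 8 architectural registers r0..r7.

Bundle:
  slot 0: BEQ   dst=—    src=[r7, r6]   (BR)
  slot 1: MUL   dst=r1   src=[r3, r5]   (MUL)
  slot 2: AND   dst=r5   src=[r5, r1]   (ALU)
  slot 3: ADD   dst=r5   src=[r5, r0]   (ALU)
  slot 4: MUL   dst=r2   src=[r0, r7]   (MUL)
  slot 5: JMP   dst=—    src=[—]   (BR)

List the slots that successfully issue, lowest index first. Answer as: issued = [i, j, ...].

#0 BR src=r7,r6 dispatched  <A:3 Mu:1 Ld:1 B:0 rd:6 wr:4>
#1 MUL src=r3,r5 dispatched  <A:3 Mu:0 Ld:1 B:0 rd:4 wr:3>
#2 ALU src=r5,r1 dispatched  <A:2 Mu:0 Ld:1 B:0 rd:2 wr:2>
#3 ALU src=r5,r0 held:WAW  <A:2 Mu:0 Ld:1 B:0 rd:2 wr:2>
#4 MUL src=r0,r7 held:FU  <A:2 Mu:0 Ld:1 B:0 rd:2 wr:2>
#5 BR src=- held:FU  <A:2 Mu:0 Ld:1 B:0 rd:2 wr:2>

issued = [0, 1, 2]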